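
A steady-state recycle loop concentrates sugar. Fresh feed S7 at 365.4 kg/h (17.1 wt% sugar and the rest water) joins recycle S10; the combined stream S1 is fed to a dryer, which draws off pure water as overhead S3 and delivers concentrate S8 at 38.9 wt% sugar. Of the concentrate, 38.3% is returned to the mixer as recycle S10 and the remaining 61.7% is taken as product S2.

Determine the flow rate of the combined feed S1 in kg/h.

Overall sugar balance (none leaves overhead): sugar in fresh feed = sugar in product, i.e. 365.4×0.171 = (1−0.383)·S8·0.389.
S8 = 62.483/(0.389×0.617) = 260.33 kg/h.
Recycle S10 = 0.383×260.33 = 99.708 kg/h.
Combined feed S1 = 365.4 + 99.708 = 465.11 kg/h.

465.1 kg/h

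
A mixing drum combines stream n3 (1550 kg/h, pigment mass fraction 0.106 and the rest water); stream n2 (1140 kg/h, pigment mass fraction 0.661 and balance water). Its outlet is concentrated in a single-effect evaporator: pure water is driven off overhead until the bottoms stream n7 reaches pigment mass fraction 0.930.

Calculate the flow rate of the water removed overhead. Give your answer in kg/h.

1703 kg/h

pigment entering = 1550×0.106 + 1140×0.661 = 917.84 kg/h.
All pigment reports to n7, so n7 = 917.84/0.930 = 986.92 kg/h.
Total feed = 2690 kg/h; overhead = 2690 − 986.92 = 1703.1 kg/h.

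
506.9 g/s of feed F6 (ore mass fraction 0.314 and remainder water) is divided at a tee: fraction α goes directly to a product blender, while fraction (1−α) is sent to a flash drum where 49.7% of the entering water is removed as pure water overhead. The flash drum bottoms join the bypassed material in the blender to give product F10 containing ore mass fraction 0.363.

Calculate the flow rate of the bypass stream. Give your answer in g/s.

All 506.9×0.314 = 159.17 g/s of ore reaches F10, so F10 = 159.17/0.363 = 438.48 g/s and vapour = 68.425 g/s.
The evaporator receives (1−α)·506.9 of feed at 0.686 water and removes 0.497 of that water:
0.497×0.686×(1−α)×506.9 = 68.425
(1−α) = 68.425/172.82 = 0.3959;  α = 0.6041.
Bypass flow = 0.6041×506.9 = 306.21 g/s.

306.2 g/s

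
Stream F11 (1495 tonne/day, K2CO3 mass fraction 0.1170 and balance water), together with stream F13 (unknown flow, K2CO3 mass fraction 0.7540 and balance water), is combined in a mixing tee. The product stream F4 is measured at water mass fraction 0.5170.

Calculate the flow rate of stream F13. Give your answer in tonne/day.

2019 tonne/day

Let F13 be the unknown flow. Total out = 1495 + F13.
water balance: 1320.1 + 0.246·F13 = 0.517·(1495 + F13)
(0.246 − 0.517)·F13 = 0.517×1495 − 1320.1 = -547.17
F13 = -547.17 / -0.271 = 2019.1 tonne/day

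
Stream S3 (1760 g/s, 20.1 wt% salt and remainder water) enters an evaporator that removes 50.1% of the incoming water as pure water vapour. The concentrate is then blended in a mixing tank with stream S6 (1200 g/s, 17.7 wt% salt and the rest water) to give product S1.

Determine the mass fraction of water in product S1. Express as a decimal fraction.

0.749

Vapour removed = 0.501×0.799×1760 = 704.53 g/s; concentrate = 1055.5 g/s.
water reaching the mixer = 701.71 (from concentrate) + 1200×0.823 = 1689.3 g/s.
Product flow = 1055.5 + 1200 = 2255.5 g/s; water fraction = 0.749.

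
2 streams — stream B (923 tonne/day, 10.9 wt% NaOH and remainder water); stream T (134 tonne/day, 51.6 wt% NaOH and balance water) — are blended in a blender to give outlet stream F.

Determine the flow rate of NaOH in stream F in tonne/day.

NaOH out = NaOH in = 923×0.109 + 134×0.516 = 169.75 tonne/day.

169.8 tonne/day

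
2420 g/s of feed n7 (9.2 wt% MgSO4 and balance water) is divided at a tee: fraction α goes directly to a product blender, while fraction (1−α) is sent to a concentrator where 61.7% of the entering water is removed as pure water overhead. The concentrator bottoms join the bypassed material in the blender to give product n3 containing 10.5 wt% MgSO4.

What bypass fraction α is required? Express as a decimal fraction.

0.779

All 2420×0.092 = 222.64 g/s of MgSO4 reaches n3, so n3 = 222.64/0.105 = 2120.4 g/s and vapour = 299.62 g/s.
The evaporator receives (1−α)·2420 of feed at 0.908 water and removes 0.617 of that water:
0.617×0.908×(1−α)×2420 = 299.62
(1−α) = 299.62/1355.8 = 0.2210;  α = 0.7790.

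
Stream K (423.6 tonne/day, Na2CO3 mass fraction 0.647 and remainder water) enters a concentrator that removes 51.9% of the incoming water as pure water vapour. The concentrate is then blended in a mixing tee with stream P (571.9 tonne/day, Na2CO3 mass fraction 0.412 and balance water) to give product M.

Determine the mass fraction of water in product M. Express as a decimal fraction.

0.445

Vapour removed = 0.519×0.353×423.6 = 77.606 tonne/day; concentrate = 345.99 tonne/day.
water reaching the mixer = 71.924 (from concentrate) + 571.9×0.588 = 408.2 tonne/day.
Product flow = 345.99 + 571.9 = 917.89 tonne/day; water fraction = 0.445.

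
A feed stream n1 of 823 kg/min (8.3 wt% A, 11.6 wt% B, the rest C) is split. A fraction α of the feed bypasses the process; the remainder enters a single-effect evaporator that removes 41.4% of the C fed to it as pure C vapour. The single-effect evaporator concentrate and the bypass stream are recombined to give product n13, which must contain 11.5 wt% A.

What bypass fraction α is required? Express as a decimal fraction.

0.161

All 823×0.083 = 68.309 kg/min of A reaches n13, so n13 = 68.309/0.115 = 593.99 kg/min and vapour = 229.01 kg/min.
The evaporator receives (1−α)·823 of feed at 0.801 C and removes 0.414 of that C:
0.414×0.801×(1−α)×823 = 229.01
(1−α) = 229.01/272.92 = 0.8391;  α = 0.1609.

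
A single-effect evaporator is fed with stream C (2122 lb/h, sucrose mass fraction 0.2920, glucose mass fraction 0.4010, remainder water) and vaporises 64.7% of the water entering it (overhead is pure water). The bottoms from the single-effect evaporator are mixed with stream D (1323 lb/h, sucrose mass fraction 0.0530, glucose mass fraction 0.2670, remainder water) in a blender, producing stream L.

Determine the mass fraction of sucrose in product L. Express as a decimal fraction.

Vapour removed = 0.647×0.307×2122 = 421.49 lb/h; concentrate = 1700.5 lb/h.
sucrose reaching the mixer = 619.62 (from concentrate) + 1323×0.053 = 689.74 lb/h.
Product flow = 1700.5 + 1323 = 3023.5 lb/h; sucrose fraction = 0.2281.

0.2281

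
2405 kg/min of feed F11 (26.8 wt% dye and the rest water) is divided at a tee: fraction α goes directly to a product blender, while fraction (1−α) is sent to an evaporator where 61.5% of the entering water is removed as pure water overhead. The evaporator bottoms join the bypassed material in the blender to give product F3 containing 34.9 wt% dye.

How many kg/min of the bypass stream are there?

All 2405×0.268 = 644.54 kg/min of dye reaches F3, so F3 = 644.54/0.349 = 1846.8 kg/min and vapour = 558.18 kg/min.
The evaporator receives (1−α)·2405 of feed at 0.732 water and removes 0.615 of that water:
0.615×0.732×(1−α)×2405 = 558.18
(1−α) = 558.18/1082.7 = 0.5156;  α = 0.4844.
Bypass flow = 0.4844×2405 = 1165.1 kg/min.

1165 kg/min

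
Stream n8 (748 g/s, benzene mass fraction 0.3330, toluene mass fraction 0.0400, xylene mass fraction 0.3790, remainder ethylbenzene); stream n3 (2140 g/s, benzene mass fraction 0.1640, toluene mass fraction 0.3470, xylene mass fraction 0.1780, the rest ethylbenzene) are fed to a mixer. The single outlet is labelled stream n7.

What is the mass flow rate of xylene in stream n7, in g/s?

xylene out = xylene in = 748×0.379 + 2140×0.178 = 664.41 g/s.

664.4 g/s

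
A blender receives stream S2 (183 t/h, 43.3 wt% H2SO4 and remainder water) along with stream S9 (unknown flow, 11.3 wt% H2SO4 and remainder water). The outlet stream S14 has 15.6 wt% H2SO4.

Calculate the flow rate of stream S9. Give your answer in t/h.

1179 t/h

Let S9 be the unknown flow. Total out = 183 + S9.
H2SO4 balance: 79.239 + 0.113·S9 = 0.156·(183 + S9)
(0.113 − 0.156)·S9 = 0.156×183 − 79.239 = -50.691
S9 = -50.691 / -0.043 = 1178.9 t/h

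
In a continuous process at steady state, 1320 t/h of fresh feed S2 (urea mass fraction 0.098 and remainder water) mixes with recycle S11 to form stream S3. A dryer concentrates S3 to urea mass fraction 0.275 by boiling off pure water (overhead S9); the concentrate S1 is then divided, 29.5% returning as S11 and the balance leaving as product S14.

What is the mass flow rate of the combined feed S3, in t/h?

Overall urea balance (none leaves overhead): urea in fresh feed = urea in product, i.e. 1320×0.098 = (1−0.295)·S1·0.275.
S1 = 129.36/(0.275×0.705) = 667.23 t/h.
Recycle S11 = 0.295×667.23 = 196.83 t/h.
Combined feed S3 = 1320 + 196.83 = 1516.8 t/h.

1517 t/h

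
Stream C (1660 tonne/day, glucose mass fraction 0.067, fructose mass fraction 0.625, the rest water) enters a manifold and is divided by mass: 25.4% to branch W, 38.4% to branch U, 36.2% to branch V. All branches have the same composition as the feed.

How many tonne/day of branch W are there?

421.6 tonne/day

Branch W flow = 0.254×1660 = 421.64 tonne/day.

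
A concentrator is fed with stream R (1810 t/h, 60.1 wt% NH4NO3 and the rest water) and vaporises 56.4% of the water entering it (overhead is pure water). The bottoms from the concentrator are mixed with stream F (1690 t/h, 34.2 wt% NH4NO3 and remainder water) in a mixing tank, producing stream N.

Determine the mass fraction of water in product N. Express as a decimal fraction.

Vapour removed = 0.564×0.399×1810 = 407.32 t/h; concentrate = 1402.7 t/h.
water reaching the mixer = 314.87 (from concentrate) + 1690×0.658 = 1426.9 t/h.
Product flow = 1402.7 + 1690 = 3092.7 t/h; water fraction = 0.461.

0.461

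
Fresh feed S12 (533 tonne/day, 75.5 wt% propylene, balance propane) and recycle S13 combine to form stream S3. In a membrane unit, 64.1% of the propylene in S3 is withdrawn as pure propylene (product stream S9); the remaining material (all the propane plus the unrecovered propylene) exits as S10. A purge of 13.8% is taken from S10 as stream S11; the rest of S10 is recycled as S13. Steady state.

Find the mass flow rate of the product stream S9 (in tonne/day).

373.5 tonne/day

propylene in S3: m_A = 533×0.755 + (1−0.138)·(1−0.641)·m_A, so m_A = 402.42/0.6905 = 582.75 tonne/day.
Product S9 = 0.641×582.75 = 373.54 tonne/day.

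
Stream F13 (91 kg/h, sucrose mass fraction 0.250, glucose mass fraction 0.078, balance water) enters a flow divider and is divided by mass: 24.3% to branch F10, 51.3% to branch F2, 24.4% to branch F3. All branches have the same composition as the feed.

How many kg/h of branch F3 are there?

Branch F3 flow = 0.244×91 = 22.204 kg/h.

22.2 kg/h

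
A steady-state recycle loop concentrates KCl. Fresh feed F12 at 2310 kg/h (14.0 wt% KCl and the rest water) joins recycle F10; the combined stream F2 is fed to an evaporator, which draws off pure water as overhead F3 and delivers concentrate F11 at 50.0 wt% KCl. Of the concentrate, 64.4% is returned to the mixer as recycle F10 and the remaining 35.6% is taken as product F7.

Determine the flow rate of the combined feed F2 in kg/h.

Overall KCl balance (none leaves overhead): KCl in fresh feed = KCl in product, i.e. 2310×0.140 = (1−0.644)·F11·0.500.
F11 = 323.4/(0.500×0.356) = 1816.9 kg/h.
Recycle F10 = 0.644×1816.9 = 1170.1 kg/h.
Combined feed F2 = 2310 + 1170.1 = 3480.1 kg/h.

3480 kg/h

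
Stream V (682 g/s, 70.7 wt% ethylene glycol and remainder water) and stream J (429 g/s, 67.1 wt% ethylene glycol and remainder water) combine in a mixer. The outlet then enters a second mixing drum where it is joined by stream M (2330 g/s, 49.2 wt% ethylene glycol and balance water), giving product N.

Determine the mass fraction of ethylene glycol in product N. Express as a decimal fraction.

0.557

Overall, product flow = 3441 g/s.
ethylene glycol in = 682×0.707 + 429×0.671 + 2330×0.492 = 1916.4 g/s.
ethylene glycol fraction in N = 0.557.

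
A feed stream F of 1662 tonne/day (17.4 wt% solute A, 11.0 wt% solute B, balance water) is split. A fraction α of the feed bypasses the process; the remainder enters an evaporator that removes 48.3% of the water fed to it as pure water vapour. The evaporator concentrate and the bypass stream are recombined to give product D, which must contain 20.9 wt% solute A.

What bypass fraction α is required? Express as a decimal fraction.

0.516

All 1662×0.174 = 289.19 tonne/day of solute A reaches D, so D = 289.19/0.209 = 1383.7 tonne/day and vapour = 278.33 tonne/day.
The evaporator receives (1−α)·1662 of feed at 0.716 water and removes 0.483 of that water:
0.483×0.716×(1−α)×1662 = 278.33
(1−α) = 278.33/574.77 = 0.4842;  α = 0.5158.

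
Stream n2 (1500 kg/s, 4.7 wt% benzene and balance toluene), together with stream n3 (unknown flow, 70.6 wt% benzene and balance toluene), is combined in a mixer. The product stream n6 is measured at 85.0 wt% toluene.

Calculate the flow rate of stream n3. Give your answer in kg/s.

Let n3 be the unknown flow. Total out = 1500 + n3.
toluene balance: 1429.5 + 0.294·n3 = 0.850·(1500 + n3)
(0.294 − 0.850)·n3 = 0.850×1500 − 1429.5 = -154.5
n3 = -154.5 / -0.556 = 277.88 kg/s

277.9 kg/s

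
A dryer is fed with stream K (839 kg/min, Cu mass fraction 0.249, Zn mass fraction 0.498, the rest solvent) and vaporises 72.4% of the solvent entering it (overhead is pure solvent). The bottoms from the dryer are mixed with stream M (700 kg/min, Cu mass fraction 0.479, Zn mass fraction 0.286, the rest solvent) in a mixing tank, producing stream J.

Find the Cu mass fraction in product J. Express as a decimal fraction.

Vapour removed = 0.724×0.253×839 = 153.68 kg/min; concentrate = 685.32 kg/min.
Cu reaching the mixer = 208.91 (from concentrate) + 700×0.479 = 544.21 kg/min.
Product flow = 685.32 + 700 = 1385.3 kg/min; Cu fraction = 0.393.

0.393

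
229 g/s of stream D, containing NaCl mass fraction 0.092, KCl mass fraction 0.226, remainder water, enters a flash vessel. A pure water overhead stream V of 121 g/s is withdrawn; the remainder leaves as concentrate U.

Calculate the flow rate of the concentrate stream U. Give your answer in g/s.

108 g/s

Concentrate = 229 − 121 = 108 g/s.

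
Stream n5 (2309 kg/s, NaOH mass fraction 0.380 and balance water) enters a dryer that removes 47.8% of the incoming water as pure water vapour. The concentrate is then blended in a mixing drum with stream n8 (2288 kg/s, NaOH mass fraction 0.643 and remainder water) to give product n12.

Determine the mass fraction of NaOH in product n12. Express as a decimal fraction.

Vapour removed = 0.478×0.620×2309 = 684.3 kg/s; concentrate = 1624.7 kg/s.
NaOH reaching the mixer = 877.42 (from concentrate) + 2288×0.643 = 2348.6 kg/s.
Product flow = 1624.7 + 2288 = 3912.7 kg/s; NaOH fraction = 0.600.

0.600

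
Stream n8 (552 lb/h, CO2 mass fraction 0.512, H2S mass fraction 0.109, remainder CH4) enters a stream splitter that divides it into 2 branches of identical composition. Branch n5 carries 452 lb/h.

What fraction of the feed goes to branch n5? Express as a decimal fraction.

Fraction to n5 = 452/552 = 0.8188.

0.819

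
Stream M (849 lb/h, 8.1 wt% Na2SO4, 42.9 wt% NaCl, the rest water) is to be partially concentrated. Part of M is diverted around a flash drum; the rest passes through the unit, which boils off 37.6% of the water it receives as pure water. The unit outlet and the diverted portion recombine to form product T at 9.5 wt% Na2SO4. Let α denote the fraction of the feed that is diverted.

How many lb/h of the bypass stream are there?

All 849×0.081 = 68.769 lb/h of Na2SO4 reaches T, so T = 68.769/0.095 = 723.88 lb/h and vapour = 125.12 lb/h.
The evaporator receives (1−α)·849 of feed at 0.490 water and removes 0.376 of that water:
0.376×0.490×(1−α)×849 = 125.12
(1−α) = 125.12/156.42 = 0.7999;  α = 0.2001.
Bypass flow = 0.2001×849 = 169.91 lb/h.

169.9 lb/h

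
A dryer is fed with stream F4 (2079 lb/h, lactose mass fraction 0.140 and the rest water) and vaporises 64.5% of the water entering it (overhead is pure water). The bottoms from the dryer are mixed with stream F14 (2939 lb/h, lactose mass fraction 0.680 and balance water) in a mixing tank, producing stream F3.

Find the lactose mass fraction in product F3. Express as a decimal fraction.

0.592

Vapour removed = 0.645×0.860×2079 = 1153.2 lb/h; concentrate = 925.78 lb/h.
lactose reaching the mixer = 291.06 (from concentrate) + 2939×0.680 = 2289.6 lb/h.
Product flow = 925.78 + 2939 = 3864.8 lb/h; lactose fraction = 0.592.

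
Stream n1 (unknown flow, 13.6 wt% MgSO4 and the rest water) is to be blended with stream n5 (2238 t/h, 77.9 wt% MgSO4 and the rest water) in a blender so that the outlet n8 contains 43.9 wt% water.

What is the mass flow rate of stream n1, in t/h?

Let n1 be the unknown flow. Total out = 2238 + n1.
water balance: 494.6 + 0.864·n1 = 0.439·(2238 + n1)
(0.864 − 0.439)·n1 = 0.439×2238 − 494.6 = 487.88
n1 = 487.88 / 0.425 = 1148 t/h

1148 t/h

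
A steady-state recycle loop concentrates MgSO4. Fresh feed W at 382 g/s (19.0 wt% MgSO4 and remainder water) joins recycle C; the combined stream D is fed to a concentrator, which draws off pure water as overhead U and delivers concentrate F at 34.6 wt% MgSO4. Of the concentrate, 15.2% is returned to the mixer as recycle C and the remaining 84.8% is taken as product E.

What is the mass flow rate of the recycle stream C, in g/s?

37.6 g/s

Overall MgSO4 balance (none leaves overhead): MgSO4 in fresh feed = MgSO4 in product, i.e. 382×0.190 = (1−0.152)·F·0.346.
F = 72.58/(0.346×0.848) = 247.37 g/s.
Recycle C = 0.152×247.37 = 37.6 g/s.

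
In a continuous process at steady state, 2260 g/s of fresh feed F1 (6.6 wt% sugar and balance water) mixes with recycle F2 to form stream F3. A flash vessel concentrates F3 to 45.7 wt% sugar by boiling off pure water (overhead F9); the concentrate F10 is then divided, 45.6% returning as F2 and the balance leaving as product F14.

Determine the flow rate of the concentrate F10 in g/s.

Overall sugar balance (none leaves overhead): sugar in fresh feed = sugar in product, i.e. 2260×0.066 = (1−0.456)·F10·0.457.
F10 = 149.16/(0.457×0.544) = 599.98 g/s.

600 g/s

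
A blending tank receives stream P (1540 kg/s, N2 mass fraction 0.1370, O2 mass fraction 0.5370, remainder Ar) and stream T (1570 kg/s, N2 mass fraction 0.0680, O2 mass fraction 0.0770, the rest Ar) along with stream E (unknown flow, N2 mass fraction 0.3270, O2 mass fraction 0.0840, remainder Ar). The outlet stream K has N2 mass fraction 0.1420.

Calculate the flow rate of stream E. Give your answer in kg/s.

Let E be the unknown flow. Total out = 3110 + E.
N2 balance: 317.74 + 0.327·E = 0.142·(3110 + E)
(0.327 − 0.142)·E = 0.142×3110 − 317.74 = 123.88
E = 123.88 / 0.185 = 669.62 kg/s

669.6 kg/s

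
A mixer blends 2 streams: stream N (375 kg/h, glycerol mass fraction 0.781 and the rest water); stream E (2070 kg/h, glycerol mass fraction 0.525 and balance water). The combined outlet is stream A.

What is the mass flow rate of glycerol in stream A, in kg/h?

1380 kg/h

glycerol out = glycerol in = 375×0.781 + 2070×0.525 = 1379.6 kg/h.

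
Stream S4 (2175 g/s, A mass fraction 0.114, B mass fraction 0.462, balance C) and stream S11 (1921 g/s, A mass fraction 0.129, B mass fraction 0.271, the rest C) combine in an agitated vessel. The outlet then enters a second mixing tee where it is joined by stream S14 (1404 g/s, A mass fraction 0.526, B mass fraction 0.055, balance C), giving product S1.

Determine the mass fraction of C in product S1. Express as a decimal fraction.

0.484

Overall, product flow = 5500 g/s.
C in = 2175×0.424 + 1921×0.600 + 1404×0.419 = 2663.1 g/s.
C fraction in S1 = 0.484.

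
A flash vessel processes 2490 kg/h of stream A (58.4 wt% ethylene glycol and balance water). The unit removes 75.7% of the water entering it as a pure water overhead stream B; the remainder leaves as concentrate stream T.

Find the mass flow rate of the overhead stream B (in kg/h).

water entering = 2490×0.416 = 1035.8 kg/h; overhead removed = 0.757×1035.8 = 784.13 kg/h.

784.1 kg/h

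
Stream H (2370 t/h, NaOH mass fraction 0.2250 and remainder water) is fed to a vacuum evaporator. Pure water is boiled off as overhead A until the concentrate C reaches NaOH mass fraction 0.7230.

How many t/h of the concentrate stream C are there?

NaOH is conserved: 2370×0.225 = 533.25 t/h all reports to the concentrate.
Concentrate = 533.25/(target fraction) = 737.55 t/h.

737.6 t/h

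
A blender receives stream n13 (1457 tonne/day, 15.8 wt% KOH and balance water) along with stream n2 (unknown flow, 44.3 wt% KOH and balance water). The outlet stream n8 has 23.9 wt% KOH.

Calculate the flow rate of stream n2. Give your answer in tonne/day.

Let n2 be the unknown flow. Total out = 1457 + n2.
KOH balance: 230.21 + 0.443·n2 = 0.239·(1457 + n2)
(0.443 − 0.239)·n2 = 0.239×1457 − 230.21 = 118.02
n2 = 118.02 / 0.204 = 578.51 tonne/day

578.5 tonne/day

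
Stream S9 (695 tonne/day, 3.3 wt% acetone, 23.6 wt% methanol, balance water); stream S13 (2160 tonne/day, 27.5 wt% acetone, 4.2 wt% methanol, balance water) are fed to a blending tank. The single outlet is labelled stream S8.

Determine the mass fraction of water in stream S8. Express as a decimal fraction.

0.695

Total flow out = 695 + 2160 = 2855 tonne/day.
water in = 695×0.731 + 2160×0.683 = 1983.3 tonne/day.
water mass fraction in S8 = 1983.3/2855 = 0.695.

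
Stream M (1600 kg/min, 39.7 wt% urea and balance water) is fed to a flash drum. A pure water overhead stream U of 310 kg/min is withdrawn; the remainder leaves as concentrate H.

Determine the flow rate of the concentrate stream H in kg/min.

Concentrate = 1600 − 310 = 1290 kg/min.

1290 kg/min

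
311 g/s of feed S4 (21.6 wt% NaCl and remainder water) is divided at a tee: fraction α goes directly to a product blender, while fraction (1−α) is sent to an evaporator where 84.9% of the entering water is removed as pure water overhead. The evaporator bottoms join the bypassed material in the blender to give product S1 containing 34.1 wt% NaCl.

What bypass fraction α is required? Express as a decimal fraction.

0.449

All 311×0.216 = 67.176 g/s of NaCl reaches S1, so S1 = 67.176/0.341 = 197 g/s and vapour = 114 g/s.
The evaporator receives (1−α)·311 of feed at 0.784 water and removes 0.849 of that water:
0.849×0.784×(1−α)×311 = 114
(1−α) = 114/207.01 = 0.5507;  α = 0.4493.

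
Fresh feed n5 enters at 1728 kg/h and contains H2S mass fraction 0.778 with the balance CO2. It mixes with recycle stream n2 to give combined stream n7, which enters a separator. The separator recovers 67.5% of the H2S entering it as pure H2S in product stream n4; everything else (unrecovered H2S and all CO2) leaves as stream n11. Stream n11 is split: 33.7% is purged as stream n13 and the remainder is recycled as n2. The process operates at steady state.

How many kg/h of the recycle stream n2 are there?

1124 kg/h

CO2 enters only via n5 and leaves only via the purge: 1728×0.222 = 0.337×(CO2 in n11), and the separator passes all CO2, so CO2 in n7 = CO2 in n11 = 1138.3 kg/h.
H2S in n7: m_A = 1728×0.778 + (1−0.337)·(1−0.675)·m_A, so m_A = 1344.4/0.7845 = 1713.6 kg/h.
n11 = (1−0.675)×1713.6 + 1138.3 = 1695.3 kg/h.
Recycle n2 = (1−0.337)×1695.3 = 1124 kg/h.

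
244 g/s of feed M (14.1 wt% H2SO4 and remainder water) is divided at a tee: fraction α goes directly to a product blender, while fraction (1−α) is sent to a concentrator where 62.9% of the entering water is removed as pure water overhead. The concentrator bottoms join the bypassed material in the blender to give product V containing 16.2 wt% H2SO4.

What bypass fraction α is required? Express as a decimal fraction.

0.760

All 244×0.141 = 34.404 g/s of H2SO4 reaches V, so V = 34.404/0.162 = 212.37 g/s and vapour = 31.63 g/s.
The evaporator receives (1−α)·244 of feed at 0.859 water and removes 0.629 of that water:
0.629×0.859×(1−α)×244 = 31.63
(1−α) = 31.63/131.84 = 0.2399;  α = 0.7601.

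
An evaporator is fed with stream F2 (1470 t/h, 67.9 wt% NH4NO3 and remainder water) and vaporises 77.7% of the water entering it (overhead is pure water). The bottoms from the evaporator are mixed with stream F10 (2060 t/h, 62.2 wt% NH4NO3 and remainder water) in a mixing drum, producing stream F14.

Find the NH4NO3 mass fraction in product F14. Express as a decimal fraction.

0.7206

Vapour removed = 0.777×0.321×1470 = 366.64 t/h; concentrate = 1103.4 t/h.
NH4NO3 reaching the mixer = 998.13 (from concentrate) + 2060×0.622 = 2279.4 t/h.
Product flow = 1103.4 + 2060 = 3163.4 t/h; NH4NO3 fraction = 0.7206.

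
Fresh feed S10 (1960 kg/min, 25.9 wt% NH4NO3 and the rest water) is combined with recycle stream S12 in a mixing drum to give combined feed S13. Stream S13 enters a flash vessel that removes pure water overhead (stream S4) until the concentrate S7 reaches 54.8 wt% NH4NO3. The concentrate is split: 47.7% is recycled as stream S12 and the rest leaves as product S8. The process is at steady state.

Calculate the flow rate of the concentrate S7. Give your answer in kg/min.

Overall NH4NO3 balance (none leaves overhead): NH4NO3 in fresh feed = NH4NO3 in product, i.e. 1960×0.259 = (1−0.477)·S7·0.548.
S7 = 507.64/(0.548×0.523) = 1771.2 kg/min.

1771 kg/min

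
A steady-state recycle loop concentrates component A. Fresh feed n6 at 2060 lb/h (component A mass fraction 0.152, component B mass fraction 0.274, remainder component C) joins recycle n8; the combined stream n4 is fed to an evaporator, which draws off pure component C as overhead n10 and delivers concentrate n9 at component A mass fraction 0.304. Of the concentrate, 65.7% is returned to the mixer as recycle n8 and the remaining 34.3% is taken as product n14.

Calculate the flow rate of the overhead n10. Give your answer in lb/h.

Overall component A balance (none leaves overhead): component A in fresh feed = component A in product, i.e. 2060×0.152 = (1−0.657)·n9·0.304.
n9 = 313.12/(0.304×0.343) = 3002.9 lb/h.
Recycle n8 = 0.657×3002.9 = 1972.9 lb/h.
Combined feed n4 = 2060 + 1972.9 = 4032.9 lb/h.
Overhead n10 = n4 − n9 = 4032.9 − 3002.9 = 1030 lb/h.

1030 lb/h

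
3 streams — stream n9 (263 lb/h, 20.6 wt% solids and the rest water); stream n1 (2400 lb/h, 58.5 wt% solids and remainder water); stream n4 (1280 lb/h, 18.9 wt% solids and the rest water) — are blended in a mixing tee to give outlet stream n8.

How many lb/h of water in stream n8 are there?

water out = water in = 263×0.794 + 2400×0.415 + 1280×0.811 = 2242.9 lb/h.

2243 lb/h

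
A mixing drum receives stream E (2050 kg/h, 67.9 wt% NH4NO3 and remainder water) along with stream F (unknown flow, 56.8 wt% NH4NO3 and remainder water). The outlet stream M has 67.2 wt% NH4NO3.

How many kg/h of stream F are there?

138 kg/h

Let F be the unknown flow. Total out = 2050 + F.
NH4NO3 balance: 1392 + 0.568·F = 0.672·(2050 + F)
(0.568 − 0.672)·F = 0.672×2050 − 1392 = -14.35
F = -14.35 / -0.104 = 137.98 kg/h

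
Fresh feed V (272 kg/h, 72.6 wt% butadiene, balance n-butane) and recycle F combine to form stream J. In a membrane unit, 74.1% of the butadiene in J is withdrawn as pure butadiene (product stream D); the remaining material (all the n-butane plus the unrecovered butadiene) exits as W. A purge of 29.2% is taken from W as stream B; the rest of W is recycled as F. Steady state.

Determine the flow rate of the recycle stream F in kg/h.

n-butane enters only via V and leaves only via the purge: 272×0.274 = 0.292×(n-butane in W), and the membrane unit passes all n-butane, so n-butane in J = n-butane in W = 255.23 kg/h.
butadiene in J: m_A = 272×0.726 + (1−0.292)·(1−0.741)·m_A, so m_A = 197.47/0.8166 = 241.81 kg/h.
W = (1−0.741)×241.81 + 255.23 = 317.86 kg/h.
Recycle F = (1−0.292)×317.86 = 225.05 kg/h.

225 kg/h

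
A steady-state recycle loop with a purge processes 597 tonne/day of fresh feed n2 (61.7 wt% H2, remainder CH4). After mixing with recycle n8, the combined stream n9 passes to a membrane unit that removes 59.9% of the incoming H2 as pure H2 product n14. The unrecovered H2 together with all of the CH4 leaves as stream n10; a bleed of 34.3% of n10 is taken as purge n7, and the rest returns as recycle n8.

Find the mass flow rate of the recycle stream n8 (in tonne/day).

569.7 tonne/day

CH4 enters only via n2 and leaves only via the purge: 597×0.383 = 0.343×(CH4 in n10), and the membrane unit passes all CH4, so CH4 in n9 = CH4 in n10 = 666.62 tonne/day.
H2 in n9: m_A = 597×0.617 + (1−0.343)·(1−0.599)·m_A, so m_A = 368.35/0.7365 = 500.11 tonne/day.
n10 = (1−0.599)×500.11 + 666.62 = 867.16 tonne/day.
Recycle n8 = (1−0.343)×867.16 = 569.73 tonne/day.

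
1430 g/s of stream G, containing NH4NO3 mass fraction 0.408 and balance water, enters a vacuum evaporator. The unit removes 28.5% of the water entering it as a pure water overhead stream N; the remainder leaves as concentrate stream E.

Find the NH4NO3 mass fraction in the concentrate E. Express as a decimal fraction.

0.491

NH4NO3 is not removed: 1430×0.408 = 583.44 g/s of NH4NO3 enters E.
water entering = 1430×0.592 = 846.56 g/s; overhead removed = 0.285×846.56 = 241.27 g/s.
Concentrate = 1430 − 241.27 = 1188.7 g/s.
Mass fraction = 583.44/1188.7 = 0.491.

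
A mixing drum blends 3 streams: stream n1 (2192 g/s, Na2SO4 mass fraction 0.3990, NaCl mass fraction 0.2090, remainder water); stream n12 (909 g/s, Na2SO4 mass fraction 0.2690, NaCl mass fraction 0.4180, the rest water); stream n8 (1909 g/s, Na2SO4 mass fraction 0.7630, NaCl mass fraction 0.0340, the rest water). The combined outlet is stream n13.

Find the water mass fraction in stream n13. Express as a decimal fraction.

Total flow out = 2192 + 909 + 1909 = 5010 g/s.
water in = 2192×0.392 + 909×0.313 + 1909×0.203 = 1531.3 g/s.
water mass fraction in n13 = 1531.3/5010 = 0.3057.

0.3057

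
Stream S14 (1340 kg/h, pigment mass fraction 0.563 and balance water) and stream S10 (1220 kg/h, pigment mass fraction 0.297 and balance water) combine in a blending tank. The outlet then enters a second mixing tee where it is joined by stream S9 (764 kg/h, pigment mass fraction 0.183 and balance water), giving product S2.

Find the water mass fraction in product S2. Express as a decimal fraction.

0.622

Overall, product flow = 3324 kg/h.
water in = 1340×0.437 + 1220×0.703 + 764×0.817 = 2067.4 kg/h.
water fraction in S2 = 0.622.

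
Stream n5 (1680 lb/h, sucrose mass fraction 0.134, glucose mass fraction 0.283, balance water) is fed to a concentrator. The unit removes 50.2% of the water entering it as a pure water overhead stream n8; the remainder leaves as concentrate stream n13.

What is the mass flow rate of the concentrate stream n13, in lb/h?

water entering = 1680×0.583 = 979.44 lb/h; overhead removed = 0.502×979.44 = 491.68 lb/h.
Concentrate = 1680 − 491.68 = 1188.3 lb/h.

1188 lb/h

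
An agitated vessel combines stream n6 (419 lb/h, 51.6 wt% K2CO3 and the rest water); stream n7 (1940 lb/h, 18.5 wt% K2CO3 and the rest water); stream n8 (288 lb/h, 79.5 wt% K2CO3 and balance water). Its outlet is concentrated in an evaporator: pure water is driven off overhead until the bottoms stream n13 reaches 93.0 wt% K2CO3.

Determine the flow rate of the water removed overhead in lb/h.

1782 lb/h

K2CO3 entering = 419×0.516 + 1940×0.185 + 288×0.795 = 804.06 lb/h.
All K2CO3 reports to n13, so n13 = 804.06/0.930 = 864.58 lb/h.
Total feed = 2647 lb/h; overhead = 2647 − 864.58 = 1782.4 lb/h.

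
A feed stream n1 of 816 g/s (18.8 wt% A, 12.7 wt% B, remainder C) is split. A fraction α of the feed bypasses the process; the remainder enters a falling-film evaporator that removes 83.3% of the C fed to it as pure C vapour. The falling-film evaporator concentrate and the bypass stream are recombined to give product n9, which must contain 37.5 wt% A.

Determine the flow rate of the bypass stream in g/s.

All 816×0.188 = 153.41 g/s of A reaches n9, so n9 = 153.41/0.375 = 409.09 g/s and vapour = 406.91 g/s.
The evaporator receives (1−α)·816 of feed at 0.685 C and removes 0.833 of that C:
0.833×0.685×(1−α)×816 = 406.91
(1−α) = 406.91/465.61 = 0.8739;  α = 0.1261.
Bypass flow = 0.1261×816 = 102.88 g/s.

102.9 g/s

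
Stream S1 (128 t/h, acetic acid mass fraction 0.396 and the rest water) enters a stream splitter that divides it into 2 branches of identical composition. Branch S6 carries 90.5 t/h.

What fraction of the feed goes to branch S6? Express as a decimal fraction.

Fraction to S6 = 90.5/128 = 0.7070.

0.707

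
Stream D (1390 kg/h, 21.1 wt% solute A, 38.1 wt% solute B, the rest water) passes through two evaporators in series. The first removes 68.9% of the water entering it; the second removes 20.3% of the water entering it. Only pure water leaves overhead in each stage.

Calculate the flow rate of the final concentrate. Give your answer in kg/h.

water in feed = 1390×0.408 = 567.12 kg/h.
After stage 1: water left = (1−0.689)×567.12 = 176.37; stream total = 999.25 kg/h.
After stage 2: water left = (1−0.203)×176.37 = 140.57; final concentrate = 963.45 kg/h.

963.5 kg/h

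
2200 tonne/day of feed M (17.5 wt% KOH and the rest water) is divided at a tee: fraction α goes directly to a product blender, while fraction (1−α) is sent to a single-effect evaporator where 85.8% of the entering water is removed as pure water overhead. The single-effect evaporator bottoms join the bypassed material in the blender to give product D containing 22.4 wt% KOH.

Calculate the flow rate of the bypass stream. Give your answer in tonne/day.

All 2200×0.175 = 385 tonne/day of KOH reaches D, so D = 385/0.224 = 1718.8 tonne/day and vapour = 481.25 tonne/day.
The evaporator receives (1−α)·2200 of feed at 0.825 water and removes 0.858 of that water:
0.858×0.825×(1−α)×2200 = 481.25
(1−α) = 481.25/1557.3 = 0.3090;  α = 0.6910.
Bypass flow = 0.6910×2200 = 1520.1 tonne/day.

1520 tonne/day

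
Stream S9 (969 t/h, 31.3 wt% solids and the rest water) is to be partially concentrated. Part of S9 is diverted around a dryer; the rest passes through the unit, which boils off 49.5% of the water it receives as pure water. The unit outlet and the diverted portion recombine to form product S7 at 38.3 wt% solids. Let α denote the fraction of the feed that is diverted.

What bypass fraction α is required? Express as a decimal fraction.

0.463

All 969×0.313 = 303.3 t/h of solids reaches S7, so S7 = 303.3/0.383 = 791.9 t/h and vapour = 177.1 t/h.
The evaporator receives (1−α)·969 of feed at 0.687 water and removes 0.495 of that water:
0.495×0.687×(1−α)×969 = 177.1
(1−α) = 177.1/329.52 = 0.5374;  α = 0.4626.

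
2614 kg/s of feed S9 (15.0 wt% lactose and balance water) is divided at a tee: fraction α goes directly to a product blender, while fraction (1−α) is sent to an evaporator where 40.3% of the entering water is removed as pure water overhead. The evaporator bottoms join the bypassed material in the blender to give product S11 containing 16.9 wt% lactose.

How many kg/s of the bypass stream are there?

All 2614×0.150 = 392.1 kg/s of lactose reaches S11, so S11 = 392.1/0.169 = 2320.1 kg/s and vapour = 293.88 kg/s.
The evaporator receives (1−α)·2614 of feed at 0.850 water and removes 0.403 of that water:
0.403×0.850×(1−α)×2614 = 293.88
(1−α) = 293.88/895.43 = 0.3282;  α = 0.6718.
Bypass flow = 0.6718×2614 = 1756.1 kg/s.

1756 kg/s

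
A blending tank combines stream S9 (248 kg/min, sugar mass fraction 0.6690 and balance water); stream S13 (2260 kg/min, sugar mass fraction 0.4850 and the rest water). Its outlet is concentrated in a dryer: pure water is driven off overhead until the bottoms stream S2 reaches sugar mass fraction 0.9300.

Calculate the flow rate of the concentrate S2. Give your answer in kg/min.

sugar entering = 248×0.669 + 2260×0.485 = 1262 kg/min.
All sugar reports to S2, so S2 = 1262/0.930 = 1357 kg/min.

1357 kg/min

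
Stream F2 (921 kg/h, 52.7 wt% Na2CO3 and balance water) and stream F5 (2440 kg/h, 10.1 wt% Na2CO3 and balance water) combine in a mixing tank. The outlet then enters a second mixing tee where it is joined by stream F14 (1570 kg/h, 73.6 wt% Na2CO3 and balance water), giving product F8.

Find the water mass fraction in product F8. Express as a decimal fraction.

Overall, product flow = 4931 kg/h.
water in = 921×0.473 + 2440×0.899 + 1570×0.264 = 3043.7 kg/h.
water fraction in F8 = 0.617.

0.617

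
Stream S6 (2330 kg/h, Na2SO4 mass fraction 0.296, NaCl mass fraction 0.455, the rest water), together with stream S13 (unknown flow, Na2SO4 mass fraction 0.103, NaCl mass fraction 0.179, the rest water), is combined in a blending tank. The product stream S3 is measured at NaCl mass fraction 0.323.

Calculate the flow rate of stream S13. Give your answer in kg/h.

2136 kg/h

Let S13 be the unknown flow. Total out = 2330 + S13.
NaCl balance: 1060.2 + 0.179·S13 = 0.323·(2330 + S13)
(0.179 − 0.323)·S13 = 0.323×2330 − 1060.2 = -307.56
S13 = -307.56 / -0.144 = 2135.8 kg/h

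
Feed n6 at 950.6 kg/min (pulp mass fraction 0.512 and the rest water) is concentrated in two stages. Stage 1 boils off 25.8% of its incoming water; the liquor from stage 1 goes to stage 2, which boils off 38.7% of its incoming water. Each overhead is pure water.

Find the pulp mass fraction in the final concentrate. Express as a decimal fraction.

water in feed = 950.6×0.488 = 463.89 kg/min.
After stage 1: water left = (1−0.258)×463.89 = 344.21; stream total = 830.92 kg/min.
After stage 2: water left = (1−0.387)×344.21 = 211; final concentrate = 697.71 kg/min.
pulp fraction = 486.71/697.71 = 0.698.

0.698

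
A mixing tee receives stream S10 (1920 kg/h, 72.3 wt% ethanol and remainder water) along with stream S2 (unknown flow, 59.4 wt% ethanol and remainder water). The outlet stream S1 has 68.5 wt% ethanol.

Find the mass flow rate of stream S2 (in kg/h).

801.8 kg/h

Let S2 be the unknown flow. Total out = 1920 + S2.
ethanol balance: 1388.2 + 0.594·S2 = 0.685·(1920 + S2)
(0.594 − 0.685)·S2 = 0.685×1920 − 1388.2 = -72.96
S2 = -72.96 / -0.091 = 801.76 kg/h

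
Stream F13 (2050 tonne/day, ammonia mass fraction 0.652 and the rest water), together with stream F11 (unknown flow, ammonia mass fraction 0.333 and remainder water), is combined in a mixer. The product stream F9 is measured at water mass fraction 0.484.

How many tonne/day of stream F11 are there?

1523 tonne/day

Let F11 be the unknown flow. Total out = 2050 + F11.
water balance: 713.4 + 0.667·F11 = 0.484·(2050 + F11)
(0.667 − 0.484)·F11 = 0.484×2050 − 713.4 = 278.8
F11 = 278.8 / 0.183 = 1523.5 tonne/day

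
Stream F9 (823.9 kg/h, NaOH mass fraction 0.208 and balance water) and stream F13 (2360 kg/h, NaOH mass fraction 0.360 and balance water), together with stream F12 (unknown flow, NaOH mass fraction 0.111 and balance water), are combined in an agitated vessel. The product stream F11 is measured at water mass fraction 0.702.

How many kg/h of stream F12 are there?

Let F12 be the unknown flow. Total out = 3183.9 + F12.
water balance: 2162.9 + 0.889·F12 = 0.702·(3183.9 + F12)
(0.889 − 0.702)·F12 = 0.702×3183.9 − 2162.9 = 72.169
F12 = 72.169 / 0.187 = 385.93 kg/h

385.9 kg/h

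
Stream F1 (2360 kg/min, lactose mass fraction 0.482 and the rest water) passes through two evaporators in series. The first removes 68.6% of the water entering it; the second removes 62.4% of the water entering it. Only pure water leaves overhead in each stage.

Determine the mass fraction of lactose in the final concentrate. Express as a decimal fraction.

0.887

water in feed = 2360×0.518 = 1222.5 kg/min.
After stage 1: water left = (1−0.686)×1222.5 = 383.86; stream total = 1521.4 kg/min.
After stage 2: water left = (1−0.624)×383.86 = 144.33; final concentrate = 1281.9 kg/min.
lactose fraction = 1137.5/1281.9 = 0.887.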